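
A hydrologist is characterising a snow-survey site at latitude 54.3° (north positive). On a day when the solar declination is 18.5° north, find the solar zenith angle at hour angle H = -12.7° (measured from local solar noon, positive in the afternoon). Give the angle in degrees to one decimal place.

With φ = 54.3°, δ = 18.5°, H = -12.70°: sin φ sin δ = 0.2577, cos φ cos δ cos H = 0.5398, so cos θ_z = 0.7975.
θ_z = arccos(0.7975) = 37.11°.

37.1°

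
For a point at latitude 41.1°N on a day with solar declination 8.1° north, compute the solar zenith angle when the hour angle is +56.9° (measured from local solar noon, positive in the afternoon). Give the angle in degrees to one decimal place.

60.0°

cos θ_z = sin φ sin δ + cos φ cos δ cos H = (0.6574)(0.1409) + (0.7536)(0.9900)(0.5461) = 0.5001.
θ_z = arccos(0.5001) = 59.99°.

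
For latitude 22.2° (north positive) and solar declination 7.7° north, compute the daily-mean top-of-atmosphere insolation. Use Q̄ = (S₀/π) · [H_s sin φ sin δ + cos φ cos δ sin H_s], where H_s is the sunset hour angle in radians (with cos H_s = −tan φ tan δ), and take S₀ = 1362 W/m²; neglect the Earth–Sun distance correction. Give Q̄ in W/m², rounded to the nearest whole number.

433 W/m²

−tan φ tan δ = −(0.4081)(0.1352) = -0.0552; H_s = arccos(-0.0552) = 93.16°. In radians, H_s = 1.6259.
H_s sin φ sin δ = 1.6259 × 0.3778 × 0.1340 = 0.0823.
cos φ cos δ sin H_s = 0.9259 × 0.9910 × 0.9985 = 0.9162.
Q̄ = (1362/π) × (0.0823 + 0.9162) = 433.54 × 0.9985 = 432.89 W/m².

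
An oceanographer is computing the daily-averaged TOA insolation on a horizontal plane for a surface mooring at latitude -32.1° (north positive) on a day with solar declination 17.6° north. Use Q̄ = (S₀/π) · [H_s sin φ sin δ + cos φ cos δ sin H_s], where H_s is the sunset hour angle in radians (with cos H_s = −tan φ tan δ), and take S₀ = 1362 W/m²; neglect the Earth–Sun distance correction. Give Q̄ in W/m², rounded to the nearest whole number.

cos H_s = −tan(-32.1°) · tan(17.6°) = 0.1990, so H_s = arccos(0.1990) = 78.52°. In radians, H_s = 1.3704.
H_s sin φ sin δ = 1.3704 × -0.5314 × 0.3024 = -0.2202.
cos φ cos δ sin H_s = 0.8471 × 0.9532 × 0.9800 = 0.7913.
Q̄ = (1362/π) × (-0.2202 + 0.7913) = 433.54 × 0.5711 = 247.59 W/m².

248 W/m²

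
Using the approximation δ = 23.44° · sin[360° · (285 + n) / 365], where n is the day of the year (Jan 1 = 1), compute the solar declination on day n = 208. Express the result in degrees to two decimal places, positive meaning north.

360 × (285 + 208) / 365 = 486.247°; sin(486.247°) = 0.8065.
δ = 23.44 × 0.8065 = 18.904° ≈ +18.90°.

+18.90°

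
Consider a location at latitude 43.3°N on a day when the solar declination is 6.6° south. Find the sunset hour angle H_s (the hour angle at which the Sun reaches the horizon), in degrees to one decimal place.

83.7°

−tan φ tan δ = −(0.9424)(-0.1157) = 0.1090; H_s = arccos(0.1090) = 83.74°.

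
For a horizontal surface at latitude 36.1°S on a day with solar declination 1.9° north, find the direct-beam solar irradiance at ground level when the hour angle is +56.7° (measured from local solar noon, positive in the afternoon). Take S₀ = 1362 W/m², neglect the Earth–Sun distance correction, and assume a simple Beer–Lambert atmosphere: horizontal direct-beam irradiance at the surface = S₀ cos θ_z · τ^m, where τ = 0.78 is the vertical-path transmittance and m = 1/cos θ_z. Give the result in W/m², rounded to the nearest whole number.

321 W/m²

With φ = -36.1°, δ = 1.9°, H = 56.70°: sin φ sin δ = -0.0195, cos φ cos δ cos H = 0.4434, so cos θ_z = 0.4239.
Air mass m = 1/cos θ_z = 1/0.4239 = 2.359; τ^m = 0.78^2.359 = 0.5565.
Surface direct beam = 1362 × 0.4239 × 0.5565 = 321.30 W/m².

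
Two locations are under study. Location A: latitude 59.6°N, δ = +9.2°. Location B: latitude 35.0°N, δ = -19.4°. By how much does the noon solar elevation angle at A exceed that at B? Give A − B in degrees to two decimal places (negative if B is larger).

A: 90° − |59.6 − (9.2)| = 39.60°.
B: 90° − |35.0 − (-19.4)| = 35.60°.
A − B = 39.60 − 35.60 = 4.00°.

+4.00°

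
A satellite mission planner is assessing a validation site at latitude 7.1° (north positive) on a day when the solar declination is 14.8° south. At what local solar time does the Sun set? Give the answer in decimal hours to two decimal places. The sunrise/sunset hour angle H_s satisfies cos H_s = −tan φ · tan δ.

17.87 h

−tan φ tan δ = −(0.1246)(-0.2642) = 0.0329; H_s = arccos(0.0329) = 88.11°.
Sunset is at 12 + H_s/15 = 12 + 5.874 = 17.874 h local solar time.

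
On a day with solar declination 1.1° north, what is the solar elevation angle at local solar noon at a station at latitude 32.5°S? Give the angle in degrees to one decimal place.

At local solar noon the hour angle is zero, so the elevation is 90° − |φ − δ| = 90° − |-32.5° − (1.1°)| = 90° − 33.6° = 56.4°.

56.4°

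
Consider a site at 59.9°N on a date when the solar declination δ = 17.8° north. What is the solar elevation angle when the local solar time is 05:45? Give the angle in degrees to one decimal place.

Hour angle H = 15° × (5.75 − 12) = -93.75°.
cos θ_z = sin φ sin δ + cos φ cos δ cos H = (0.8652)(0.3057) + (0.5015)(0.9521)(-0.0654) = 0.2333.
θ_z = arccos(0.2333) = 76.51°, so the elevation is 90° − 76.51° = 13.49°.

13.5°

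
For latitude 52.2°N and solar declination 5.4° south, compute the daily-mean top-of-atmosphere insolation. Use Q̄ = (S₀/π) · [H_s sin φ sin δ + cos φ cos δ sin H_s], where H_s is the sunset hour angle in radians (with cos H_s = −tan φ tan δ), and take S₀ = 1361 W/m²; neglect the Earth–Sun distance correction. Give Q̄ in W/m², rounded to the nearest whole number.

cos H_s = −tan(52.2°) · tan(-5.4°) = 0.1219, so H_s = arccos(0.1219) = 83.00°. In radians, H_s = 1.4486.
H_s sin φ sin δ = 1.4486 × 0.7902 × -0.0941 = -0.1077.
cos φ cos δ sin H_s = 0.6129 × 0.9956 × 0.9925 = 0.6056.
Q̄ = (1361/π) × (-0.1077 + 0.6056) = 433.22 × 0.4979 = 215.70 W/m².

216 W/m²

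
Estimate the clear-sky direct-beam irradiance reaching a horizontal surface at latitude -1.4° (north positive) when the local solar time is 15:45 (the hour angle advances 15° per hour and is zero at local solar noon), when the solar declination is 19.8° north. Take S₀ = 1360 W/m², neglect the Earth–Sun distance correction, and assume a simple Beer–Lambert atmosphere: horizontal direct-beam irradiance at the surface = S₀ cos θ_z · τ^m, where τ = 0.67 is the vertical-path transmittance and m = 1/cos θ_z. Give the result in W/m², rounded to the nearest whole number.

Hour angle H = 15° × (15.75 − 12) = 56.25°.
cos θ_z = sin(-1.4°) sin(19.8°) + cos(-1.4°) cos(19.8°) cos(56.25°) = -0.0083 + 0.5226 = 0.5143.
Air mass m = 1/cos θ_z = 1/0.5143 = 1.944; τ^m = 0.67^1.944 = 0.4591.
Surface direct beam = 1360 × 0.5143 × 0.4591 = 321.12 W/m².

321 W/m²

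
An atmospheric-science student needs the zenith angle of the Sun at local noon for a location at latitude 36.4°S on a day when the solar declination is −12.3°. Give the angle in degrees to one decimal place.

At local solar noon the hour angle is zero, so the zenith angle is |φ − δ| = |-36.4° − (-12.3°)| = 24.1°.

24.1°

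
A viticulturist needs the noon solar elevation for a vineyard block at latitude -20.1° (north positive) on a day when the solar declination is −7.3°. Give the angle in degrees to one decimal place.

At local solar noon the hour angle is zero, so the elevation is 90° − |φ − δ| = 90° − |-20.1° − (-7.3°)| = 90° − 12.8° = 77.2°.

77.2°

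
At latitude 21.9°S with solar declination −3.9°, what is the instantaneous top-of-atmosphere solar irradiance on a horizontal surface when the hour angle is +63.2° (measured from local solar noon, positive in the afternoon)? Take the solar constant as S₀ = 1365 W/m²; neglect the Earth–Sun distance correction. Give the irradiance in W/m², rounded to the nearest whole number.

cos θ_z = sin(-21.9°) sin(-3.9°) + cos(-21.9°) cos(-3.9°) cos(63.20°) = 0.0254 + 0.4174 = 0.4428.
Top-of-atmosphere irradiance = S₀ cos θ_z = 1365 × 0.4428 = 604.42 W/m².

604 W/m²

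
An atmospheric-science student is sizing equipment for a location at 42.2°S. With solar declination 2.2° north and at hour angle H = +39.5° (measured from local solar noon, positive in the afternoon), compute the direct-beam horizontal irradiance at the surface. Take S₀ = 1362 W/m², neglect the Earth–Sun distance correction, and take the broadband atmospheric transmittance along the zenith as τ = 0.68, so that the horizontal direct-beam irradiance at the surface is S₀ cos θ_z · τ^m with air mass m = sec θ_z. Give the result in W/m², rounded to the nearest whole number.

cos θ_z = sin(-42.2°) sin(2.2°) + cos(-42.2°) cos(2.2°) cos(39.50°) = -0.0258 + 0.5712 = 0.5454.
Air mass m = 1/cos θ_z = 1/0.5454 = 1.834; τ^m = 0.68^1.834 = 0.4930.
Surface direct beam = 1362 × 0.5454 × 0.4930 = 366.22 W/m².

366 W/m²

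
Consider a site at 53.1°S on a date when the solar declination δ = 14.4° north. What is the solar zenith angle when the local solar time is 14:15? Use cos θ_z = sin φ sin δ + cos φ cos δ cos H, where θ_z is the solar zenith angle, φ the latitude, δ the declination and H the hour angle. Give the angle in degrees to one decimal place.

Hour angle H = 15° × (14.25 − 12) = 33.75°.
cos θ_z = sin φ sin δ + cos φ cos δ cos H = (-0.7997)(0.2487) + (0.6004)(0.9686)(0.8315) = 0.2847.
θ_z = arccos(0.2847) = 73.46°.

73.5°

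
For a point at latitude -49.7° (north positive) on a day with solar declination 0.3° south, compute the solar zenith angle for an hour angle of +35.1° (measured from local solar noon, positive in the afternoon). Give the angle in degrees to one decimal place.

57.8°

cos θ_z = sin(-49.7°) sin(-0.3°) + cos(-49.7°) cos(-0.3°) cos(35.10°) = 0.0040 + 0.5292 = 0.5332.
θ_z = arccos(0.5332) = 57.78°.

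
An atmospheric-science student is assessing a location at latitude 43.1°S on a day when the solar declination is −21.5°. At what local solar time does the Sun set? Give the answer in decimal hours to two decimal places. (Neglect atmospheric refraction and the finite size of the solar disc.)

The sunset hour angle satisfies cos H_s = −tan φ tan δ = -0.3686, giving H_s = 111.63°.
Sunset is at 12 + H_s/15 = 12 + 7.442 = 19.442 h local solar time.

19.44 h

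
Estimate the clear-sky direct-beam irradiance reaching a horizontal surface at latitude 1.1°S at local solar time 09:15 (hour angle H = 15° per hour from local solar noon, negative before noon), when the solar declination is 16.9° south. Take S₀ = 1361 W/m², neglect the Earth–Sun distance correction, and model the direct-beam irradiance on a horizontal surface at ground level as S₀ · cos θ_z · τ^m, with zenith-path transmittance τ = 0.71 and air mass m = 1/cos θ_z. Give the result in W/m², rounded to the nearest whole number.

Hour angle H = 15° × (9.25 − 12) = -41.25°.
cos θ_z = sin φ sin δ + cos φ cos δ cos H = (-0.0192)(-0.2907) + (0.9998)(0.9568)(0.7518) = 0.7248.
Air mass m = 1/cos θ_z = 1/0.7248 = 1.380; τ^m = 0.71^1.380 = 0.6234.
Surface direct beam = 1361 × 0.7248 × 0.6234 = 614.95 W/m².

615 W/m²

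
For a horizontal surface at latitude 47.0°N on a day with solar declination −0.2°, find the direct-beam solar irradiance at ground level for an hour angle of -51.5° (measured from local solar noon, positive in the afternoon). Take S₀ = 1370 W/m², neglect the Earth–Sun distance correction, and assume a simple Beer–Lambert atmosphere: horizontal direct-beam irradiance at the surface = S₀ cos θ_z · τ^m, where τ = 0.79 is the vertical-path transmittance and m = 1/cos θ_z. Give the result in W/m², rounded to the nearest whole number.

331 W/m²

cos θ_z = sin(47.0°) sin(-0.2°) + cos(47.0°) cos(-0.2°) cos(-51.50°) = -0.0026 + 0.4246 = 0.4220.
Air mass m = 1/cos θ_z = 1/0.4220 = 2.370; τ^m = 0.79^2.370 = 0.5720.
Surface direct beam = 1370 × 0.4220 × 0.5720 = 330.70 W/m².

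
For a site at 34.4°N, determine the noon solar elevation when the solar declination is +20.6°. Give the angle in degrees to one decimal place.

76.2°

At local solar noon the hour angle is zero, so the elevation is 90° − |φ − δ| = 90° − |34.4° − (20.6°)| = 90° − 13.8° = 76.2°.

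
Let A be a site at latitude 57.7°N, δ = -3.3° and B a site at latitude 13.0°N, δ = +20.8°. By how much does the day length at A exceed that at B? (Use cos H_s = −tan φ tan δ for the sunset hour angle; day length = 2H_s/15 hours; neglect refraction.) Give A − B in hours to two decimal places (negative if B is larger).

A: H_s = arccos(−tan 57.7° · tan -3.3°) = 84.77°, so 2H_s/15 = 11.3027 h.
B: H_s = arccos(−tan 13.0° · tan 20.8°) = 95.03°, so 2H_s/15 = 12.6707 h.
A − B = 11.3027 − 12.6707 = -1.3680 h.

-1.37 h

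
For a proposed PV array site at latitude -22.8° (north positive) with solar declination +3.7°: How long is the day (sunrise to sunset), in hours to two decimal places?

−tan φ tan δ = −(-0.4204)(0.0647) = 0.0272; H_s = arccos(0.0272) = 88.44°.
Day length = 2 H_s / 15° h⁻¹ = 176.88° / 15 = 11.792 h.

11.79 hours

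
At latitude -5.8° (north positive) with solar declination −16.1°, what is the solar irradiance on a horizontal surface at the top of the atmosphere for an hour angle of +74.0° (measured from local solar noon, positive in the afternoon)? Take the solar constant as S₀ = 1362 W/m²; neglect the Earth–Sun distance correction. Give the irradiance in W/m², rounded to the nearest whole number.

cos θ_z = sin φ sin δ + cos φ cos δ cos H = (-0.1011)(-0.2773) + (0.9949)(0.9608)(0.2756) = 0.2915.
Top-of-atmosphere irradiance = S₀ cos θ_z = 1362 × 0.2915 = 397.02 W/m².

397 W/m²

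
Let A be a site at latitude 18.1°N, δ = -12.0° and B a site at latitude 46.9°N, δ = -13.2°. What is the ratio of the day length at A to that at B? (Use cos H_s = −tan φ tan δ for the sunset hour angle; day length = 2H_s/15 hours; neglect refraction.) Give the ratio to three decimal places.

1.140

A: H_s = arccos(−tan 18.1° · tan -12.0°) = 86.02°, so 2H_s/15 = 11.4693 h.
B: H_s = arccos(−tan 46.9° · tan -13.2°) = 75.48°, so 2H_s/15 = 10.0640 h.
Ratio A/B = 11.4693 / 10.0640 = 1.1396.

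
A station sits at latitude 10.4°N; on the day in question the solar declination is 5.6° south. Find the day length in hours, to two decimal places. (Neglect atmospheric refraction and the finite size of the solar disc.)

−tan φ tan δ = −(0.1835)(-0.0981) = 0.0180; H_s = arccos(0.0180) = 88.97°.
Day length = 2 H_s / 15° h⁻¹ = 177.94° / 15 = 11.863 h.

11.86 hours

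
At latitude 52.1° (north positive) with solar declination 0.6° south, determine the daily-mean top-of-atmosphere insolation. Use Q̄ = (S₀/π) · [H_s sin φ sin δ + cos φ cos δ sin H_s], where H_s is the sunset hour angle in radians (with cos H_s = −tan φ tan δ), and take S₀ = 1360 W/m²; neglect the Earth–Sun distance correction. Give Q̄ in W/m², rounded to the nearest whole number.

260 W/m²

−tan φ tan δ = −(1.2846)(-0.0105) = 0.0135; H_s = arccos(0.0135) = 89.23°. In radians, H_s = 1.5574.
H_s sin φ sin δ = 1.5574 × 0.7891 × -0.0105 = -0.0129.
cos φ cos δ sin H_s = 0.6143 × 0.9999 × 0.9999 = 0.6142.
Q̄ = (1360/π) × (-0.0129 + 0.6142) = 432.90 × 0.6013 = 260.30 W/m².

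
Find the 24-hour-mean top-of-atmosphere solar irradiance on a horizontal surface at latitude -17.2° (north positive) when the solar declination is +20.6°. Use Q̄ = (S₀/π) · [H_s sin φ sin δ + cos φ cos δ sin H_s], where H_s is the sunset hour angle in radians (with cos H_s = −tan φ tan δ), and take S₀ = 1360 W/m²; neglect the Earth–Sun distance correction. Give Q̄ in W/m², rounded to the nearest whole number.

−tan φ tan δ = −(-0.3096)(0.3759) = 0.1164; H_s = arccos(0.1164) = 83.32°. In radians, H_s = 1.4542.
H_s sin φ sin δ = 1.4542 × -0.2957 × 0.3518 = -0.1513.
cos φ cos δ sin H_s = 0.9553 × 0.9361 × 0.9932 = 0.8882.
Q̄ = (1360/π) × (-0.1513 + 0.8882) = 432.90 × 0.7369 = 319.00 W/m².

319 W/m²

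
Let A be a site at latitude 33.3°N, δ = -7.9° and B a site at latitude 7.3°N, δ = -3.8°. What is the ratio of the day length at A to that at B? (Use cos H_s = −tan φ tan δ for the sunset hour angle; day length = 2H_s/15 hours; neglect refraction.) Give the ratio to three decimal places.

A: H_s = arccos(−tan 33.3° · tan -7.9°) = 84.77°, so 2H_s/15 = 11.3027 h.
B: H_s = arccos(−tan 7.3° · tan -3.8°) = 89.51°, so 2H_s/15 = 11.9347 h.
Ratio A/B = 11.3027 / 11.9347 = 0.9470.

0.947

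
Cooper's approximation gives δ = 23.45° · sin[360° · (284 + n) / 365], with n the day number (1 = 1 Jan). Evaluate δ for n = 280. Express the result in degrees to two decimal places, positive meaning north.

-6.57°

360 × (284 + 280) / 365 = 556.274°; sin(556.274°) = -0.2802.
δ = 23.45 × -0.2802 = -6.571° ≈ -6.57°.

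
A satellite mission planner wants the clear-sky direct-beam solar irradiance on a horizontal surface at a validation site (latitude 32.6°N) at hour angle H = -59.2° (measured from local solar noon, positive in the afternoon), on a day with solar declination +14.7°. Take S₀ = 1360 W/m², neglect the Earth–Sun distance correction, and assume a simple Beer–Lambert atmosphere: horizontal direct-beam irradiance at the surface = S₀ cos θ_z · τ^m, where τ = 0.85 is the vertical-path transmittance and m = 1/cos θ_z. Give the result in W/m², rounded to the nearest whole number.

With φ = 32.6°, δ = 14.7°, H = -59.20°: sin φ sin δ = 0.1367, cos φ cos δ cos H = 0.4173, so cos θ_z = 0.5540.
Air mass m = 1/cos θ_z = 1/0.5540 = 1.805; τ^m = 0.85^1.805 = 0.7458.
Surface direct beam = 1360 × 0.5540 × 0.7458 = 561.92 W/m².

562 W/m²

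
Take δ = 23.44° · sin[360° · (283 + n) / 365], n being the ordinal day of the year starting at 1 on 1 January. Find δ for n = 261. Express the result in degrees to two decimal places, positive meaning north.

360 × (283 + 261) / 365 = 536.548°; sin(536.548°) = 0.0602.
δ = 23.44 × 0.0602 = 1.411° ≈ +1.41°.

+1.41°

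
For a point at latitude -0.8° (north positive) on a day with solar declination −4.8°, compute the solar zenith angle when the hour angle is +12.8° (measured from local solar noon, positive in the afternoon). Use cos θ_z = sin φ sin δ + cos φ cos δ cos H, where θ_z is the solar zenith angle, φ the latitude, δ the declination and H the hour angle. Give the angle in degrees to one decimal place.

13.4°

cos θ_z = sin(-0.8°) sin(-4.8°) + cos(-0.8°) cos(-4.8°) cos(12.80°) = 0.0012 + 0.9716 = 0.9728.
θ_z = arccos(0.9728) = 13.39°.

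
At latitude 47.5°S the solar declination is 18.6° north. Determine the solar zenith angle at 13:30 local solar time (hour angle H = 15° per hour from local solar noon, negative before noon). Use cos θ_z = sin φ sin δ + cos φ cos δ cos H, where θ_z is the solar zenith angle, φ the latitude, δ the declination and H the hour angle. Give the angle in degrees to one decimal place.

Hour angle H = 15° × (13.5 − 12) = 22.50°.
With φ = -47.5°, δ = 18.6°, H = 22.50°: sin φ sin δ = -0.2352, cos φ cos δ cos H = 0.5916, so cos θ_z = 0.3564.
θ_z = arccos(0.3564) = 69.12°.

69.1°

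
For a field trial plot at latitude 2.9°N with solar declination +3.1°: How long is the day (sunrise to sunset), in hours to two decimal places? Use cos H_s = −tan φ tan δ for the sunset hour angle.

12.02 hours

−tan φ tan δ = −(0.0507)(0.0542) = -0.0027; H_s = arccos(-0.0027) = 90.15°.
Day length = 2 H_s / 15° h⁻¹ = 180.30° / 15 = 12.020 h.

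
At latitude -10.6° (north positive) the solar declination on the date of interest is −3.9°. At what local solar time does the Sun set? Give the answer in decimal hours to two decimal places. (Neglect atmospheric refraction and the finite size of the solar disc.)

18.05 h

cos H_s = −tan(-10.6°) · tan(-3.9°) = -0.0128, so H_s = arccos(-0.0128) = 90.73°.
Sunset is at 12 + H_s/15 = 12 + 6.049 = 18.049 h local solar time.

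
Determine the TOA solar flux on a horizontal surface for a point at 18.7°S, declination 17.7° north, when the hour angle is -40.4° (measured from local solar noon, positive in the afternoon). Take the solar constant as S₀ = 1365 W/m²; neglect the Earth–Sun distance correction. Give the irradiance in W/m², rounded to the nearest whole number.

With φ = -18.7°, δ = 17.7°, H = -40.40°: sin φ sin δ = -0.0975, cos φ cos δ cos H = 0.6872, so cos θ_z = 0.5897.
Top-of-atmosphere irradiance = S₀ cos θ_z = 1365 × 0.5897 = 804.94 W/m².

805 W/m²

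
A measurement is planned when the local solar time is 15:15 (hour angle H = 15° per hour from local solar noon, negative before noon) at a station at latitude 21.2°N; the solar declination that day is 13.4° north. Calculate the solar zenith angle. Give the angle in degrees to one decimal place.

Hour angle H = 15° × (15.25 − 12) = 48.75°.
With φ = 21.2°, δ = 13.4°, H = 48.75°: sin φ sin δ = 0.0838, cos φ cos δ cos H = 0.5980, so cos θ_z = 0.6818.
θ_z = arccos(0.6818) = 47.02°.

47.0°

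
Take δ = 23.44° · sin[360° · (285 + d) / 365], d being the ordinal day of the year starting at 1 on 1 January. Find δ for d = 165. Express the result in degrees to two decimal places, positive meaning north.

+23.30°

360 × (285 + 165) / 365 = 443.836°; sin(443.836°) = 0.9942.
δ = 23.44 × 0.9942 = 23.304° ≈ +23.30°.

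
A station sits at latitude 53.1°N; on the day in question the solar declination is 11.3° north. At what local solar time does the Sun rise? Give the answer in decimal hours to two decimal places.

cos H_s = −tan(53.1°) · tan(11.3°) = -0.2661, so H_s = arccos(-0.2661) = 105.43°.
Sunrise is at 12 − H_s/15 = 12 − 7.029 = 4.971 h local solar time.

4.97 h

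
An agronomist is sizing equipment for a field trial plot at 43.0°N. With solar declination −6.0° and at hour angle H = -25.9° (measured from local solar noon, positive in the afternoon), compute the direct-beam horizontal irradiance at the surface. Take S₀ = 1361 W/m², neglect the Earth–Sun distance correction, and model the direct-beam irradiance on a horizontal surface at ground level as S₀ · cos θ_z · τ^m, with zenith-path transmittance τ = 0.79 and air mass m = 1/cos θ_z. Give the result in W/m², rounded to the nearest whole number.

530 W/m²

cos θ_z = sin φ sin δ + cos φ cos δ cos H = (0.6820)(-0.1045) + (0.7314)(0.9945)(0.8996) = 0.5831.
Air mass m = 1/cos θ_z = 1/0.5831 = 1.715; τ^m = 0.79^1.715 = 0.6675.
Surface direct beam = 1361 × 0.5831 × 0.6675 = 529.73 W/m².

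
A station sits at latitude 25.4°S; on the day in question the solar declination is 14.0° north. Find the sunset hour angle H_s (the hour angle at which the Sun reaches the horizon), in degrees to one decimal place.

cos H_s = −tan(-25.4°) · tan(14.0°) = 0.1184, so H_s = arccos(0.1184) = 83.20°.

83.2°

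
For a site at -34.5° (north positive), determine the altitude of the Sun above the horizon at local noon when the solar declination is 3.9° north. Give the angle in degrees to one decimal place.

51.6°

At local solar noon the hour angle is zero, so the elevation is 90° − |φ − δ| = 90° − |-34.5° − (3.9°)| = 90° − 38.4° = 51.6°.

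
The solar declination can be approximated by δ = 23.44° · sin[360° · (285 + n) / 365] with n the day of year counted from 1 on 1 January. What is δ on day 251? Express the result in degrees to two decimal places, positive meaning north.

+4.61°

360 × (285 + 251) / 365 = 528.658°; sin(528.658°) = 0.1967.
δ = 23.44 × 0.1967 = 4.611° ≈ +4.61°.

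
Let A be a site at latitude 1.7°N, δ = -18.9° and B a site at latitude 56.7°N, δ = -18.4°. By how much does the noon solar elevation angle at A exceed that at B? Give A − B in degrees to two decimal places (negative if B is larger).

+54.50°

A: 90° − |1.7 − (-18.9)| = 69.40°.
B: 90° − |56.7 − (-18.4)| = 14.90°.
A − B = 69.40 − 14.90 = 54.50°.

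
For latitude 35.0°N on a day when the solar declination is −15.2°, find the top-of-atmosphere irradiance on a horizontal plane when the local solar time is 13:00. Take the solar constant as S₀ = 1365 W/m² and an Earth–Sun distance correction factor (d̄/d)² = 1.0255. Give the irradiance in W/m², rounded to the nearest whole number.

Hour angle H = 15° × (13 − 12) = 15.00°.
With φ = 35.0°, δ = -15.2°, H = 15.00°: sin φ sin δ = -0.1504, cos φ cos δ cos H = 0.7636, so cos θ_z = 0.6132.
Top-of-atmosphere irradiance = S₀ (d̄/d)² cos θ_z = 1365 × 1.0255 × 0.6132 = 858.36 W/m².

858 W/m²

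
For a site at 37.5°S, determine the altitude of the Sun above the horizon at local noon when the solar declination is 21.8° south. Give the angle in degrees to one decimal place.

At local solar noon the hour angle is zero, so the elevation is 90° − |φ − δ| = 90° − |-37.5° − (-21.8°)| = 90° − 15.7° = 74.3°.

74.3°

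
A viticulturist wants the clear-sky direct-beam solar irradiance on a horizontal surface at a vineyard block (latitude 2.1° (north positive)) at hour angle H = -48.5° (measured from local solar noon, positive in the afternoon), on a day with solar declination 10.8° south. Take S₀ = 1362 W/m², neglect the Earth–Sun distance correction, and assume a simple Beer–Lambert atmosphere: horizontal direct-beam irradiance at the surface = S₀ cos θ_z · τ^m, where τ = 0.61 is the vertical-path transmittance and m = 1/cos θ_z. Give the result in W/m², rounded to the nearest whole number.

407 W/m²

cos θ_z = sin φ sin δ + cos φ cos δ cos H = (0.0366)(-0.1874) + (0.9993)(0.9823)(0.6626) = 0.6436.
Air mass m = 1/cos θ_z = 1/0.6436 = 1.554; τ^m = 0.61^1.554 = 0.4639.
Surface direct beam = 1362 × 0.6436 × 0.4639 = 406.65 W/m².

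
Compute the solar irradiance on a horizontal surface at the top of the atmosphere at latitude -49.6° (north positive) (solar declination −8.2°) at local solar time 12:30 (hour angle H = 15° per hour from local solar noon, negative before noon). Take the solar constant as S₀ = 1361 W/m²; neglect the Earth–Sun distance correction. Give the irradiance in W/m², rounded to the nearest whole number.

1013 W/m²

Hour angle H = 15° × (12.5 − 12) = 7.50°.
With φ = -49.6°, δ = -8.2°, H = 7.50°: sin φ sin δ = 0.1086, cos φ cos δ cos H = 0.6360, so cos θ_z = 0.7446.
Top-of-atmosphere irradiance = S₀ cos θ_z = 1361 × 0.7446 = 1013.40 W/m².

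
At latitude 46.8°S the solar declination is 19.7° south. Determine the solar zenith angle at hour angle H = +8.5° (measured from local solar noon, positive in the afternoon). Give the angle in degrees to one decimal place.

With φ = -46.8°, δ = -19.7°, H = 8.50°: sin φ sin δ = 0.2457, cos φ cos δ cos H = 0.6374, so cos θ_z = 0.8831.
θ_z = arccos(0.8831) = 27.98°.

28.0°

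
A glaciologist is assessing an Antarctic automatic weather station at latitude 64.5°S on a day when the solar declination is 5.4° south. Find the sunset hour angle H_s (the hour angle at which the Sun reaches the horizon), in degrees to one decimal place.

cos H_s = −tan(-64.5°) · tan(-5.4°) = -0.1982, so H_s = arccos(-0.1982) = 101.43°.

101.4°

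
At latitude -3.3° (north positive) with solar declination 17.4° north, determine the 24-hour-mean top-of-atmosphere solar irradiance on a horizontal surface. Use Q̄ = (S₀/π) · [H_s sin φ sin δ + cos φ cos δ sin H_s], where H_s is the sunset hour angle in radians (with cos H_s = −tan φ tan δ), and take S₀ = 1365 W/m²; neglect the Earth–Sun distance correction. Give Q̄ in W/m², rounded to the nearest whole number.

402 W/m²

−tan φ tan δ = −(-0.0577)(0.3134) = 0.0181; H_s = arccos(0.0181) = 88.96°. In radians, H_s = 1.5526.
H_s sin φ sin δ = 1.5526 × -0.0576 × 0.2990 = -0.0267.
cos φ cos δ sin H_s = 0.9983 × 0.9542 × 0.9998 = 0.9524.
Q̄ = (1365/π) × (-0.0267 + 0.9524) = 434.49 × 0.9257 = 402.21 W/m².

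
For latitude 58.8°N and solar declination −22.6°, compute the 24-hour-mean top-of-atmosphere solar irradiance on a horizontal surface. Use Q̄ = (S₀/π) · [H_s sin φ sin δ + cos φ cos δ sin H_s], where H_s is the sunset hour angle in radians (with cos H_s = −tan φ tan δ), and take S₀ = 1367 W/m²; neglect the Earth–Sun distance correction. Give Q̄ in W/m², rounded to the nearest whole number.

The sunset hour angle satisfies cos H_s = −tan φ tan δ = 0.6873, giving H_s = 46.58°. In radians, H_s = 0.8130.
H_s sin φ sin δ = 0.8130 × 0.8554 × -0.3843 = -0.2673.
cos φ cos δ sin H_s = 0.5180 × 0.9232 × 0.7264 = 0.3474.
Q̄ = (1367/π) × (-0.2673 + 0.3474) = 435.13 × 0.0801 = 34.85 W/m².

35 W/m²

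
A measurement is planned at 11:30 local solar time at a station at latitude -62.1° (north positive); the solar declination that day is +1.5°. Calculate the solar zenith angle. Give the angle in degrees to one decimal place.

Hour angle H = 15° × (11.5 − 12) = -7.50°.
cos θ_z = sin φ sin δ + cos φ cos δ cos H = (-0.8838)(0.0262) + (0.4679)(0.9997)(0.9914) = 0.4406.
θ_z = arccos(0.4406) = 63.86°.

63.9°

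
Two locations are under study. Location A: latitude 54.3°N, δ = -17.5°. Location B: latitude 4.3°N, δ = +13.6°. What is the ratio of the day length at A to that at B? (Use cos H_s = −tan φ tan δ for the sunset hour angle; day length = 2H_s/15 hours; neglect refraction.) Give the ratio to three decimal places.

A: H_s = arccos(−tan 54.3° · tan -17.5°) = 63.97°, so 2H_s/15 = 8.5293 h.
B: H_s = arccos(−tan 4.3° · tan 13.6°) = 91.04°, so 2H_s/15 = 12.1387 h.
Ratio A/B = 8.5293 / 12.1387 = 0.7027.

0.703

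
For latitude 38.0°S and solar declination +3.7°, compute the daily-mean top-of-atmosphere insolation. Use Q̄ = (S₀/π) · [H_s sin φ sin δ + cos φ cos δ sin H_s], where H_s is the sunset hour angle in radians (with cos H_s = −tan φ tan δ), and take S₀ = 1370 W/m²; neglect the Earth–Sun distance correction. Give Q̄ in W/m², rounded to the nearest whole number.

316 W/m²

cos H_s = −tan(-38.0°) · tan(3.7°) = 0.0505, so H_s = arccos(0.0505) = 87.11°. In radians, H_s = 1.5204.
H_s sin φ sin δ = 1.5204 × -0.6157 × 0.0645 = -0.0604.
cos φ cos δ sin H_s = 0.7880 × 0.9979 × 0.9987 = 0.7853.
Q̄ = (1370/π) × (-0.0604 + 0.7853) = 436.08 × 0.7249 = 316.11 W/m².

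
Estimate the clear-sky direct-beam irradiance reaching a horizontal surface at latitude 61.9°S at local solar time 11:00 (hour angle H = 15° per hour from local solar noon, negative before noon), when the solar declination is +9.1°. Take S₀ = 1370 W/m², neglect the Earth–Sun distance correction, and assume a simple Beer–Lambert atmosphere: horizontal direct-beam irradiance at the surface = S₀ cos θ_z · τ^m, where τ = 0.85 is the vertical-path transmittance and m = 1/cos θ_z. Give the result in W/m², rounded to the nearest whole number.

Hour angle H = 15° × (11 − 12) = -15.00°.
cos θ_z = sin φ sin δ + cos φ cos δ cos H = (-0.8821)(0.1582) + (0.4710)(0.9874)(0.9659) = 0.3097.
Air mass m = 1/cos θ_z = 1/0.3097 = 3.229; τ^m = 0.85^3.229 = 0.5917.
Surface direct beam = 1370 × 0.3097 × 0.5917 = 251.05 W/m².

251 W/m²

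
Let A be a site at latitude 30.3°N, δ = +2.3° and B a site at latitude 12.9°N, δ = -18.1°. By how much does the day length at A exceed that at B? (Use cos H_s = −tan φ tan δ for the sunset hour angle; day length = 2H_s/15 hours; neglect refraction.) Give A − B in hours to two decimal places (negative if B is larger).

A: H_s = arccos(−tan 30.3° · tan 2.3°) = 91.34°, so 2H_s/15 = 12.1787 h.
B: H_s = arccos(−tan 12.9° · tan -18.1°) = 85.71°, so 2H_s/15 = 11.4280 h.
A − B = 12.1787 − 11.4280 = 0.7507 h.

+0.75 h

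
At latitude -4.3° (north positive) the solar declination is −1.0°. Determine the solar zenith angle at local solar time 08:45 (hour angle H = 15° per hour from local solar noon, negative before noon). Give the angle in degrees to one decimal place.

48.8°

Hour angle H = 15° × (8.75 − 12) = -48.75°.
cos θ_z = sin(-4.3°) sin(-1.0°) + cos(-4.3°) cos(-1.0°) cos(-48.75°) = 0.0013 + 0.6574 = 0.6587.
θ_z = arccos(0.6587) = 48.80°.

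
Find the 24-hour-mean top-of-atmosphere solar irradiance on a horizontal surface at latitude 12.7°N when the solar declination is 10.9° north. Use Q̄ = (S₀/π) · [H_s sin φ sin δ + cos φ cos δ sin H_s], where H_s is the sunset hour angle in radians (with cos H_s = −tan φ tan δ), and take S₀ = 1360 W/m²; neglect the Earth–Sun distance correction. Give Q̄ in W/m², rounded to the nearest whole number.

−tan φ tan δ = −(0.2254)(0.1926) = -0.0434; H_s = arccos(-0.0434) = 92.49°. In radians, H_s = 1.6143.
H_s sin φ sin δ = 1.6143 × 0.2198 × 0.1891 = 0.0671.
cos φ cos δ sin H_s = 0.9755 × 0.9820 × 0.9991 = 0.9571.
Q̄ = (1360/π) × (0.0671 + 0.9571) = 432.90 × 1.0242 = 443.38 W/m².

443 W/m²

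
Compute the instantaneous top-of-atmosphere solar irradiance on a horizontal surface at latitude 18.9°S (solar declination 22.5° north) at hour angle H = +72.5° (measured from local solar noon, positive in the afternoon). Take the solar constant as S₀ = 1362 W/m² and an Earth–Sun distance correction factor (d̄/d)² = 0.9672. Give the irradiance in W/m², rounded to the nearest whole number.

183 W/m²

cos θ_z = sin(-18.9°) sin(22.5°) + cos(-18.9°) cos(22.5°) cos(72.50°) = -0.1240 + 0.2628 = 0.1388.
Top-of-atmosphere irradiance = S₀ (d̄/d)² cos θ_z = 1362 × 0.9672 × 0.1388 = 182.84 W/m².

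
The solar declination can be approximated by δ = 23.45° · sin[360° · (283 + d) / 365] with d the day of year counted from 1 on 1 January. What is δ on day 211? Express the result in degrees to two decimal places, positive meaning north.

360 × (283 + 211) / 365 = 487.233°; sin(487.233°) = 0.7962.
δ = 23.45 × 0.7962 = 18.671° ≈ +18.67°.

+18.67°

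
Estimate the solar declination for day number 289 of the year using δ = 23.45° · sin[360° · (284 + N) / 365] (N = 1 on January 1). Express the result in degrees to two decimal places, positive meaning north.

360 × (284 + 289) / 365 = 565.151°; sin(565.151°) = -0.4250.
δ = 23.45 × -0.4250 = -9.966° ≈ -9.97°.

-9.97°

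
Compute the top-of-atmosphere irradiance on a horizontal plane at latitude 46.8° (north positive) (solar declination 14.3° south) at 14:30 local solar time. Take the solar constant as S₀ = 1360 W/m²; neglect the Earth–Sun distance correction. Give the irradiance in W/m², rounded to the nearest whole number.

471 W/m²

Hour angle H = 15° × (14.5 − 12) = 37.50°.
cos θ_z = sin(46.8°) sin(-14.3°) + cos(46.8°) cos(-14.3°) cos(37.50°) = -0.1801 + 0.5263 = 0.3462.
Top-of-atmosphere irradiance = S₀ cos θ_z = 1360 × 0.3462 = 470.83 W/m².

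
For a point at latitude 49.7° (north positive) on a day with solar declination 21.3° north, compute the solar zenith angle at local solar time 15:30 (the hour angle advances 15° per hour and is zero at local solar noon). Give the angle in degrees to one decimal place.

Hour angle H = 15° × (15.5 − 12) = 52.50°.
cos θ_z = sin(49.7°) sin(21.3°) + cos(49.7°) cos(21.3°) cos(52.50°) = 0.2770 + 0.3668 = 0.6438.
θ_z = arccos(0.6438) = 49.92°.

49.9°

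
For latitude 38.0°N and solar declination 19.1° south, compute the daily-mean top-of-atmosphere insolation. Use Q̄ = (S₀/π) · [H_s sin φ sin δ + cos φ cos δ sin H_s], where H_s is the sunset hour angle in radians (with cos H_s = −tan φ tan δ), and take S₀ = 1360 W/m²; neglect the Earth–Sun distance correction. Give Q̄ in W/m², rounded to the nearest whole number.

The sunset hour angle satisfies cos H_s = −tan φ tan δ = 0.2705, giving H_s = 74.31°. In radians, H_s = 1.2970.
H_s sin φ sin δ = 1.2970 × 0.6157 × -0.3272 = -0.2613.
cos φ cos δ sin H_s = 0.7880 × 0.9449 × 0.9628 = 0.7169.
Q̄ = (1360/π) × (-0.2613 + 0.7169) = 432.90 × 0.4556 = 197.23 W/m².

197 W/m²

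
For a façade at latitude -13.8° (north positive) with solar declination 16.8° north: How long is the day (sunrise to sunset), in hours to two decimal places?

−tan φ tan δ = −(-0.2456)(0.3019) = 0.0741; H_s = arccos(0.0741) = 85.75°.
Day length = 2 H_s / 15° h⁻¹ = 171.50° / 15 = 11.433 h.

11.43 hours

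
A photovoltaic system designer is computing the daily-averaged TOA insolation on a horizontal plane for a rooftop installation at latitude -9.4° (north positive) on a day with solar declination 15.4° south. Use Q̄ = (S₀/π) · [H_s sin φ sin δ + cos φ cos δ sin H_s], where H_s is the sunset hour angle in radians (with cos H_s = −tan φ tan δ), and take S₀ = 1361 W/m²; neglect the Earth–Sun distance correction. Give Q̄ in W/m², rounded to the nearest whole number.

442 W/m²

−tan φ tan δ = −(-0.1655)(-0.2754) = -0.0456; H_s = arccos(-0.0456) = 92.61°. In radians, H_s = 1.6163.
H_s sin φ sin δ = 1.6163 × -0.1633 × -0.2656 = 0.0701.
cos φ cos δ sin H_s = 0.9866 × 0.9641 × 0.9990 = 0.9502.
Q̄ = (1361/π) × (0.0701 + 0.9502) = 433.22 × 1.0203 = 442.01 W/m².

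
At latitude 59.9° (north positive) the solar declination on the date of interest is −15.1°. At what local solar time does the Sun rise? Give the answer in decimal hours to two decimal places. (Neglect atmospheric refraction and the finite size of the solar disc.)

The sunset hour angle satisfies cos H_s = −tan φ tan δ = 0.4655, giving H_s = 62.26°.
Sunrise is at 12 − H_s/15 = 12 − 4.151 = 7.849 h local solar time.

7.85 h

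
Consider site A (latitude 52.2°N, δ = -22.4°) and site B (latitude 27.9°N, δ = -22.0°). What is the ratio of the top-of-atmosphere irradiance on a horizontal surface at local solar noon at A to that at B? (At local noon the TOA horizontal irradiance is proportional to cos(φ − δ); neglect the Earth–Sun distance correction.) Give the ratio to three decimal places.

0.412

A: cos θ_z = cos(52.2° − (-22.4°)) = 0.2656.
B: cos θ_z = cos(27.9° − (-22.0°)) = 0.6441.
Ratio A/B = 0.2656 / 0.6441 = 0.4124.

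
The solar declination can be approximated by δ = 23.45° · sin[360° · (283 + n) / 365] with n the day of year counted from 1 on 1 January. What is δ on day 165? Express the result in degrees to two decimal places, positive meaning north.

+23.21°

360 × (283 + 165) / 365 = 441.863°; sin(441.863°) = 0.9899.
δ = 23.45 × 0.9899 = 23.213° ≈ +23.21°.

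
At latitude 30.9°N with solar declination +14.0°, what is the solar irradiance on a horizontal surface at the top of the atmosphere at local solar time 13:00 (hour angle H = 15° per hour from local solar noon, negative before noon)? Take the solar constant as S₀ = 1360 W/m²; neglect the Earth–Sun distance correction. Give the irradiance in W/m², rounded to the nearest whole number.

Hour angle H = 15° × (13 − 12) = 15.00°.
cos θ_z = sin φ sin δ + cos φ cos δ cos H = (0.5135)(0.2419) + (0.8581)(0.9703)(0.9659) = 0.9284.
Top-of-atmosphere irradiance = S₀ cos θ_z = 1360 × 0.9284 = 1262.62 W/m².

1263 W/m²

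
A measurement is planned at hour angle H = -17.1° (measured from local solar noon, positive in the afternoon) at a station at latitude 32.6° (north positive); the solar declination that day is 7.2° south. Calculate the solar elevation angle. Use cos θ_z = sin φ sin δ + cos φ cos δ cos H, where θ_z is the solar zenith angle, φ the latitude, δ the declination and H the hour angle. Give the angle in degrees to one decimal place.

47.0°

With φ = 32.6°, δ = -7.2°, H = -17.10°: sin φ sin δ = -0.0675, cos φ cos δ cos H = 0.7989, so cos θ_z = 0.7314.
θ_z = arccos(0.7314) = 43.00°, so the elevation is 90° − 43.00° = 47.00°.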